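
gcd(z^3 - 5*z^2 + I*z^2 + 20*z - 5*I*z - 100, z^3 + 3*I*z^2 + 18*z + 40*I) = z^2 + I*z + 20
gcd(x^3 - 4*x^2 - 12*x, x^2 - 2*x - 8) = x + 2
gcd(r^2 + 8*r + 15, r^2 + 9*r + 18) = r + 3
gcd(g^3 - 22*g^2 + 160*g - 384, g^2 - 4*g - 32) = g - 8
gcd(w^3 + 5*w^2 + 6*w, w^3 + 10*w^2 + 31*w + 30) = w^2 + 5*w + 6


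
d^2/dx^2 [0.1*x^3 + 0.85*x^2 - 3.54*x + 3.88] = 0.6*x + 1.7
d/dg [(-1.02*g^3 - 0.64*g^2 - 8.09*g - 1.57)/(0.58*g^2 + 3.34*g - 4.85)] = (-0.5916*g^4 - 6.8136*g^3 + 17.3956*g^2 + 8.0292*g + 44.4803)/(0.3364*g^4 + 3.8744*g^3 + 5.5296*g^2 - 32.398*g + 23.5225)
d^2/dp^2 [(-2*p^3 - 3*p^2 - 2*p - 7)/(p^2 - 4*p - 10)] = 6*(-22*p^3 - 117*p^2 - 192*p - 134)/(p^6 - 12*p^5 + 18*p^4 + 176*p^3 - 180*p^2 - 1200*p - 1000)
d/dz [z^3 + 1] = 3*z^2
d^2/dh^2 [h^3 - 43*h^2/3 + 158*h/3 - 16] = 6*h - 86/3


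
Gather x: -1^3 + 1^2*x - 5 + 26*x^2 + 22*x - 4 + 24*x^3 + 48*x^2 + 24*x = 24*x^3 + 74*x^2 + 47*x - 10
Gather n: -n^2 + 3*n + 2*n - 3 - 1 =-n^2 + 5*n - 4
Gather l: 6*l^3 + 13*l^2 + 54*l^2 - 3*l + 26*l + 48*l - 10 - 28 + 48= 6*l^3 + 67*l^2 + 71*l + 10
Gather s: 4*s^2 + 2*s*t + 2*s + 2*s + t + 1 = 4*s^2 + s*(2*t + 4) + t + 1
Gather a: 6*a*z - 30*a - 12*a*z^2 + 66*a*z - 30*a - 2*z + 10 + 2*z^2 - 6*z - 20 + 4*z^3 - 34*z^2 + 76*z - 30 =a*(-12*z^2 + 72*z - 60) + 4*z^3 - 32*z^2 + 68*z - 40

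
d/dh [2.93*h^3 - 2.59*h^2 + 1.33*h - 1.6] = 8.79*h^2 - 5.18*h + 1.33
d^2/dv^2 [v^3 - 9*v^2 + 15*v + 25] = 6*v - 18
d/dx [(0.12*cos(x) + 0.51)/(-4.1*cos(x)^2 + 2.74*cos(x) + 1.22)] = (-0.492*cos(x)^2 - 4.182*cos(x) + 1.251)*sin(x)/(16.81*cos(x)^4 - 22.468*cos(x)^3 - 2.4964*cos(x)^2 + 6.6856*cos(x) + 1.4884)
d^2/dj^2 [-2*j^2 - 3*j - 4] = -4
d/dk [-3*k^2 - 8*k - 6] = -6*k - 8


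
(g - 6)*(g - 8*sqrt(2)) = g^2 - 8*sqrt(2)*g - 6*g + 48*sqrt(2)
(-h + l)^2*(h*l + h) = h^3*l + h^3 - 2*h^2*l^2 - 2*h^2*l + h*l^3 + h*l^2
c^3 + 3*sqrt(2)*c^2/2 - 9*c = c*(c - 3*sqrt(2)/2)*(c + 3*sqrt(2))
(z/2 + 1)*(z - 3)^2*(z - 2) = z^4/2 - 3*z^3 + 5*z^2/2 + 12*z - 18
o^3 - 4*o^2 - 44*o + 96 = (o - 8)*(o - 2)*(o + 6)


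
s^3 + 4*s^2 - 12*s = s*(s - 2)*(s + 6)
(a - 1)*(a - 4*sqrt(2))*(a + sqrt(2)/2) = a^3 - 7*sqrt(2)*a^2/2 - a^2 - 4*a + 7*sqrt(2)*a/2 + 4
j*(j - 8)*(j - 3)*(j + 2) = j^4 - 9*j^3 + 2*j^2 + 48*j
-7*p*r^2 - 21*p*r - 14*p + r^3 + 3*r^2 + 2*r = (-7*p + r)*(r + 1)*(r + 2)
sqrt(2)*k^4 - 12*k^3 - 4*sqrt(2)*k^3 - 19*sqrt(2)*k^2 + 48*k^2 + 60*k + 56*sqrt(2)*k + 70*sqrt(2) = (k - 5)*(k - 7*sqrt(2))*(k + sqrt(2))*(sqrt(2)*k + sqrt(2))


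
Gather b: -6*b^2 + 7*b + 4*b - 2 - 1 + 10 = -6*b^2 + 11*b + 7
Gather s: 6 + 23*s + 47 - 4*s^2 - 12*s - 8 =-4*s^2 + 11*s + 45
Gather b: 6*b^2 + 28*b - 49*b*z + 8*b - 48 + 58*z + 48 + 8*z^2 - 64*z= 6*b^2 + b*(36 - 49*z) + 8*z^2 - 6*z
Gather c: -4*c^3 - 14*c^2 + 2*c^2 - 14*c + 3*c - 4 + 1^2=-4*c^3 - 12*c^2 - 11*c - 3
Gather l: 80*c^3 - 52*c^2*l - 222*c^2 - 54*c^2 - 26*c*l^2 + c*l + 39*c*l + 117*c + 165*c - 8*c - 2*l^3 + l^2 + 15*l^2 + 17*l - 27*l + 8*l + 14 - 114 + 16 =80*c^3 - 276*c^2 + 274*c - 2*l^3 + l^2*(16 - 26*c) + l*(-52*c^2 + 40*c - 2) - 84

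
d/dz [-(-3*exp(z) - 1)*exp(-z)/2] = -exp(-z)/2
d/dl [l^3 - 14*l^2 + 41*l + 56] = 3*l^2 - 28*l + 41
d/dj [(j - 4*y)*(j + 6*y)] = 2*j + 2*y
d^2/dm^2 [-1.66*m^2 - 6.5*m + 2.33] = -3.32000000000000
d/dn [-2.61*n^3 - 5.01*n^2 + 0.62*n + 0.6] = -7.83*n^2 - 10.02*n + 0.62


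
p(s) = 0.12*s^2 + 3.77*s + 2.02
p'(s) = 0.24*s + 3.77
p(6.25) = 30.27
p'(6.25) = 5.27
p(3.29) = 15.72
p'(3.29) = 4.56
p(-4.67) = -12.97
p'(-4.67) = 2.65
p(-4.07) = -11.34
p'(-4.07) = 2.79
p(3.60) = 17.15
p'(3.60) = 4.63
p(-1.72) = -4.11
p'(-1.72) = 3.36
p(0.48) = 3.86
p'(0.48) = 3.89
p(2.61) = 12.68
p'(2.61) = 4.40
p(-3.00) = -8.21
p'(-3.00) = 3.05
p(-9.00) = -22.19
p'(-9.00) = 1.61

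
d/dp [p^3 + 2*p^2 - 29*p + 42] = 3*p^2 + 4*p - 29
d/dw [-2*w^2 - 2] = -4*w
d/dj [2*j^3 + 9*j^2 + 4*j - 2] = 6*j^2 + 18*j + 4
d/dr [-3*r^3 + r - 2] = 1 - 9*r^2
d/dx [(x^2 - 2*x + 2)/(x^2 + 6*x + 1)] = 2*(4*x^2 - x - 7)/(x^4 + 12*x^3 + 38*x^2 + 12*x + 1)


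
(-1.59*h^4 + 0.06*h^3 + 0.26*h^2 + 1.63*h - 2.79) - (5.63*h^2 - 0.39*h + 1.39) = -1.59*h^4 + 0.06*h^3 - 5.37*h^2 + 2.02*h - 4.18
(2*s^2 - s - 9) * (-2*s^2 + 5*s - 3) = -4*s^4 + 12*s^3 + 7*s^2 - 42*s + 27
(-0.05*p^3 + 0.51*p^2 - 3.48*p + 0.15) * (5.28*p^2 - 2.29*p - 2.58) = -0.264*p^5 + 2.8073*p^4 - 19.4133*p^3 + 7.4454*p^2 + 8.6349*p - 0.387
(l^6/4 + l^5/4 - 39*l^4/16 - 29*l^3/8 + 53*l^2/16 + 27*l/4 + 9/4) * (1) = l^6/4 + l^5/4 - 39*l^4/16 - 29*l^3/8 + 53*l^2/16 + 27*l/4 + 9/4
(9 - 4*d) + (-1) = 8 - 4*d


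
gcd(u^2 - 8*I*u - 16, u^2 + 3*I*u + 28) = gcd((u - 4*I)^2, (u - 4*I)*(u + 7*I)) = u - 4*I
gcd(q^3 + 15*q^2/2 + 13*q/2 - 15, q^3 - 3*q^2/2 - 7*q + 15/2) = q^2 + 3*q/2 - 5/2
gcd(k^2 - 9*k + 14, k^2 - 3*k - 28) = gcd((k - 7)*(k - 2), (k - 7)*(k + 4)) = k - 7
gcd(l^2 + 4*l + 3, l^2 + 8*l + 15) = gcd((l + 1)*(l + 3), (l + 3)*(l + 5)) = l + 3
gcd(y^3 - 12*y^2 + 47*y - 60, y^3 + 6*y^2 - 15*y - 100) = y - 4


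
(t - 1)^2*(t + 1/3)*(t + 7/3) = t^4 + 2*t^3/3 - 32*t^2/9 + 10*t/9 + 7/9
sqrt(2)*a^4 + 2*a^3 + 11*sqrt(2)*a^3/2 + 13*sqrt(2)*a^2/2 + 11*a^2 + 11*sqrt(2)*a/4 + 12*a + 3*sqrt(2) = (a + 3/2)*(a + 4)*(a + sqrt(2)/2)*(sqrt(2)*a + 1)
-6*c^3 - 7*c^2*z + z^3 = (-3*c + z)*(c + z)*(2*c + z)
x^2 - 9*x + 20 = (x - 5)*(x - 4)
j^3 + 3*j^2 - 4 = (j - 1)*(j + 2)^2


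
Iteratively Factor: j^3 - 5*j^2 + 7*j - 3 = (j - 1)*(j^2 - 4*j + 3) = (j - 1)^2*(j - 3)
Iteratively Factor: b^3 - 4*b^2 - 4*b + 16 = (b - 2)*(b^2 - 2*b - 8) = (b - 2)*(b + 2)*(b - 4)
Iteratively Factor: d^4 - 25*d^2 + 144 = (d + 3)*(d^3 - 3*d^2 - 16*d + 48) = (d - 3)*(d + 3)*(d^2 - 16) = (d - 3)*(d + 3)*(d + 4)*(d - 4)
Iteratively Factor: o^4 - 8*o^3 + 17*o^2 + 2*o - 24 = (o - 2)*(o^3 - 6*o^2 + 5*o + 12) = (o - 2)*(o + 1)*(o^2 - 7*o + 12) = (o - 4)*(o - 2)*(o + 1)*(o - 3)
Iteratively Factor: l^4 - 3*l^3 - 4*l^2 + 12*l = (l - 2)*(l^3 - l^2 - 6*l) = l*(l - 2)*(l^2 - l - 6) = l*(l - 3)*(l - 2)*(l + 2)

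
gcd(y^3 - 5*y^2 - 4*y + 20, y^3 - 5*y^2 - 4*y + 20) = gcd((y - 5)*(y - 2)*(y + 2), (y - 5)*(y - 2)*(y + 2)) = y^3 - 5*y^2 - 4*y + 20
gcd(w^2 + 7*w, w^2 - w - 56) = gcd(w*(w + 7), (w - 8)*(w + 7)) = w + 7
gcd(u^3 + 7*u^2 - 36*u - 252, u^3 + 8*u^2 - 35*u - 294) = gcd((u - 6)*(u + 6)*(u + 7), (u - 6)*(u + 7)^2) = u^2 + u - 42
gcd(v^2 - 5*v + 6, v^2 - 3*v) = v - 3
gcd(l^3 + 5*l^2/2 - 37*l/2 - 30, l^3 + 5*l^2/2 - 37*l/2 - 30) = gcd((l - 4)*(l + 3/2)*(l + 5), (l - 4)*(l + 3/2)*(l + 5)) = l^3 + 5*l^2/2 - 37*l/2 - 30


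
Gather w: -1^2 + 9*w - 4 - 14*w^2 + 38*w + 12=-14*w^2 + 47*w + 7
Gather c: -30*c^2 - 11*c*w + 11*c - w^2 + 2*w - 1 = -30*c^2 + c*(11 - 11*w) - w^2 + 2*w - 1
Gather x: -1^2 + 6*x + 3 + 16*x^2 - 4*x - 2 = 16*x^2 + 2*x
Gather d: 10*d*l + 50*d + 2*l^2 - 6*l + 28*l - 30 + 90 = d*(10*l + 50) + 2*l^2 + 22*l + 60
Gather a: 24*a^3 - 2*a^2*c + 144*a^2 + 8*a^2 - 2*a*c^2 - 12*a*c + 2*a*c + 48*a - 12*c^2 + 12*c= 24*a^3 + a^2*(152 - 2*c) + a*(-2*c^2 - 10*c + 48) - 12*c^2 + 12*c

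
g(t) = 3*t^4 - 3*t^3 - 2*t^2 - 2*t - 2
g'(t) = 12*t^3 - 9*t^2 - 4*t - 2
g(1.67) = -1.56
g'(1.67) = 22.11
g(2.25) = 26.09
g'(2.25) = 80.12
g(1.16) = -6.26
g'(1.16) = -0.02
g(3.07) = 152.69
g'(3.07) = 248.11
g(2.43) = 42.89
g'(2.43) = 107.32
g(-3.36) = 478.31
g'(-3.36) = -545.36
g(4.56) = 959.96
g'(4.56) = 930.44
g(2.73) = 83.23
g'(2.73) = 164.16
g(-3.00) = 310.00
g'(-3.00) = -395.00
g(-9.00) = 21724.00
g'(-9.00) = -9443.00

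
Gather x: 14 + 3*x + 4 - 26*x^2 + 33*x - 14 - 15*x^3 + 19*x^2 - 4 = -15*x^3 - 7*x^2 + 36*x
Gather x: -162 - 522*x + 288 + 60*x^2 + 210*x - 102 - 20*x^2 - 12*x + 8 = 40*x^2 - 324*x + 32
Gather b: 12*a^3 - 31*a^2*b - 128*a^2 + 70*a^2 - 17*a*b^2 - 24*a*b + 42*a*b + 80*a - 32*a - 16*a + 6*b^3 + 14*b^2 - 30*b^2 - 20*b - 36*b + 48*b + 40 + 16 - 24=12*a^3 - 58*a^2 + 32*a + 6*b^3 + b^2*(-17*a - 16) + b*(-31*a^2 + 18*a - 8) + 32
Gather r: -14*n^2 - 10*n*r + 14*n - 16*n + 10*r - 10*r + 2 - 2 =-14*n^2 - 10*n*r - 2*n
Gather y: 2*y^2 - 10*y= 2*y^2 - 10*y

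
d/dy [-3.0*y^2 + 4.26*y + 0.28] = 4.26 - 6.0*y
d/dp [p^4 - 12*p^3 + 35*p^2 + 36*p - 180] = 4*p^3 - 36*p^2 + 70*p + 36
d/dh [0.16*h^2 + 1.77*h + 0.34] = 0.32*h + 1.77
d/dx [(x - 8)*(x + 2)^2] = (x + 2)*(3*x - 14)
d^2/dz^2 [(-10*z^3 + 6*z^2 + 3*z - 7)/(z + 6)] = 2*(-10*z^3 - 180*z^2 - 1080*z + 191)/(z^3 + 18*z^2 + 108*z + 216)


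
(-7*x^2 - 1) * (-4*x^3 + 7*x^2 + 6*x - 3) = 28*x^5 - 49*x^4 - 38*x^3 + 14*x^2 - 6*x + 3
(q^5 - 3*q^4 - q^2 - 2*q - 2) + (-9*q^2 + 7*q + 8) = q^5 - 3*q^4 - 10*q^2 + 5*q + 6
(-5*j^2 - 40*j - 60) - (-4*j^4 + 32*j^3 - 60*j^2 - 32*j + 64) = 4*j^4 - 32*j^3 + 55*j^2 - 8*j - 124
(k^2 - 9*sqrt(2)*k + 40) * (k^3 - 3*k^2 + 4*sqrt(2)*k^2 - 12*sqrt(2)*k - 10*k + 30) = k^5 - 5*sqrt(2)*k^4 - 3*k^4 - 42*k^3 + 15*sqrt(2)*k^3 + 126*k^2 + 250*sqrt(2)*k^2 - 750*sqrt(2)*k - 400*k + 1200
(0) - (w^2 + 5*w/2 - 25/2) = -w^2 - 5*w/2 + 25/2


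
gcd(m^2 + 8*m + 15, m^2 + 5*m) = m + 5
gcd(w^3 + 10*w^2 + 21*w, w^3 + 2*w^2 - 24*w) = w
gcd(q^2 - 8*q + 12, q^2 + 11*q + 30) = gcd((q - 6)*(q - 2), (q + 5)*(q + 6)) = 1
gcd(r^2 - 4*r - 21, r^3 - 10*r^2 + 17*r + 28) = r - 7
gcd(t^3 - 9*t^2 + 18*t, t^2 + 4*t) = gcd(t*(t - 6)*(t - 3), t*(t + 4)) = t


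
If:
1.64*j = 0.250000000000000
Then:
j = 0.15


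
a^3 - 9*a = a*(a - 3)*(a + 3)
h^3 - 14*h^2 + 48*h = h*(h - 8)*(h - 6)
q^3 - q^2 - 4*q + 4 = (q - 2)*(q - 1)*(q + 2)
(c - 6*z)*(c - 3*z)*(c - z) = c^3 - 10*c^2*z + 27*c*z^2 - 18*z^3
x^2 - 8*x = x*(x - 8)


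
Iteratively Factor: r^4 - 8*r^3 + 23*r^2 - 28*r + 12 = (r - 3)*(r^3 - 5*r^2 + 8*r - 4) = (r - 3)*(r - 2)*(r^2 - 3*r + 2) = (r - 3)*(r - 2)*(r - 1)*(r - 2)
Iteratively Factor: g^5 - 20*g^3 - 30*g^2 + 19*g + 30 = (g + 3)*(g^4 - 3*g^3 - 11*g^2 + 3*g + 10) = (g + 1)*(g + 3)*(g^3 - 4*g^2 - 7*g + 10) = (g + 1)*(g + 2)*(g + 3)*(g^2 - 6*g + 5) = (g - 5)*(g + 1)*(g + 2)*(g + 3)*(g - 1)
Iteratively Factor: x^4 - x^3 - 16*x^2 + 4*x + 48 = (x + 3)*(x^3 - 4*x^2 - 4*x + 16) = (x - 2)*(x + 3)*(x^2 - 2*x - 8) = (x - 4)*(x - 2)*(x + 3)*(x + 2)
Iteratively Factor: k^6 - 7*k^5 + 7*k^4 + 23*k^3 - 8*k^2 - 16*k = (k - 4)*(k^5 - 3*k^4 - 5*k^3 + 3*k^2 + 4*k) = (k - 4)*(k - 1)*(k^4 - 2*k^3 - 7*k^2 - 4*k) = (k - 4)*(k - 1)*(k + 1)*(k^3 - 3*k^2 - 4*k) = (k - 4)^2*(k - 1)*(k + 1)*(k^2 + k) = (k - 4)^2*(k - 1)*(k + 1)^2*(k)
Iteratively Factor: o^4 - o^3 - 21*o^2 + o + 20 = (o - 1)*(o^3 - 21*o - 20) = (o - 1)*(o + 4)*(o^2 - 4*o - 5) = (o - 1)*(o + 1)*(o + 4)*(o - 5)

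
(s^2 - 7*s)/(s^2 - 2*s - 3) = s*(7 - s)/(-s^2 + 2*s + 3)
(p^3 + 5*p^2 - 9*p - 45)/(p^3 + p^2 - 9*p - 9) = (p + 5)/(p + 1)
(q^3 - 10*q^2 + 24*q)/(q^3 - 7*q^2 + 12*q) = (q - 6)/(q - 3)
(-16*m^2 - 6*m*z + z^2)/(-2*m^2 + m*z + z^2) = (-8*m + z)/(-m + z)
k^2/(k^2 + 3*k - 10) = k^2/(k^2 + 3*k - 10)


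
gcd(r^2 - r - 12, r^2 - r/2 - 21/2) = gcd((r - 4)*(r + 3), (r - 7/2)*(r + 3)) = r + 3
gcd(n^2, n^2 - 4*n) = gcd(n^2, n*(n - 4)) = n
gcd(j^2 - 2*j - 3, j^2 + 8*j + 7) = j + 1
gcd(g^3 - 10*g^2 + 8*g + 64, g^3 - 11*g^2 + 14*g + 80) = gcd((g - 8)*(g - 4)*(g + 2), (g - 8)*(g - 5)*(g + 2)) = g^2 - 6*g - 16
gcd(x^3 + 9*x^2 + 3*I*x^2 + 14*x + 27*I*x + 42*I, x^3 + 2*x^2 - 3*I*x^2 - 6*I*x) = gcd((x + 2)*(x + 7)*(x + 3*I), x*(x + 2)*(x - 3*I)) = x + 2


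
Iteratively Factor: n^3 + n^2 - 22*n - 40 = (n - 5)*(n^2 + 6*n + 8) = (n - 5)*(n + 2)*(n + 4)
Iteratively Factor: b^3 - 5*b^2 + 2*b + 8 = (b + 1)*(b^2 - 6*b + 8) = (b - 4)*(b + 1)*(b - 2)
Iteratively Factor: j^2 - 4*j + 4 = (j - 2)*(j - 2)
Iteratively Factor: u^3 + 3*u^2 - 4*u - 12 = (u + 2)*(u^2 + u - 6) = (u - 2)*(u + 2)*(u + 3)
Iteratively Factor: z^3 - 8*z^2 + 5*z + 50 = (z - 5)*(z^2 - 3*z - 10) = (z - 5)*(z + 2)*(z - 5)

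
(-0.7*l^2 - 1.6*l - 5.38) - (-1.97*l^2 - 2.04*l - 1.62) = 1.27*l^2 + 0.44*l - 3.76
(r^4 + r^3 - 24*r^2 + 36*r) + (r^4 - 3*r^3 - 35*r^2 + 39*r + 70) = 2*r^4 - 2*r^3 - 59*r^2 + 75*r + 70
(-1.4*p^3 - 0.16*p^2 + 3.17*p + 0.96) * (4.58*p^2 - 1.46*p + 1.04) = -6.412*p^5 + 1.3112*p^4 + 13.2962*p^3 - 0.3978*p^2 + 1.8952*p + 0.9984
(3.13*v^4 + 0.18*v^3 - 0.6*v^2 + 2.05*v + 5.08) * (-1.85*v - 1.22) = -5.7905*v^5 - 4.1516*v^4 + 0.8904*v^3 - 3.0605*v^2 - 11.899*v - 6.1976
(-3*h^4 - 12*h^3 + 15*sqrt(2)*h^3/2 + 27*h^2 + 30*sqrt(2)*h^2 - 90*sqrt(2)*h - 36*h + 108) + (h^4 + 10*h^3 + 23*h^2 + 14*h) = -2*h^4 - 2*h^3 + 15*sqrt(2)*h^3/2 + 30*sqrt(2)*h^2 + 50*h^2 - 90*sqrt(2)*h - 22*h + 108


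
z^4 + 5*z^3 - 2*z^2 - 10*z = z*(z + 5)*(z - sqrt(2))*(z + sqrt(2))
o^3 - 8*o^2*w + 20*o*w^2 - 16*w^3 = (o - 4*w)*(o - 2*w)^2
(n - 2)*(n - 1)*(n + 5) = n^3 + 2*n^2 - 13*n + 10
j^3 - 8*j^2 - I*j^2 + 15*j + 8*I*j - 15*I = (j - 5)*(j - 3)*(j - I)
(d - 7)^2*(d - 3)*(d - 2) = d^4 - 19*d^3 + 125*d^2 - 329*d + 294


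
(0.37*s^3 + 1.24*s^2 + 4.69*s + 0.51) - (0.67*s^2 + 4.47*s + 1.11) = 0.37*s^3 + 0.57*s^2 + 0.220000000000001*s - 0.6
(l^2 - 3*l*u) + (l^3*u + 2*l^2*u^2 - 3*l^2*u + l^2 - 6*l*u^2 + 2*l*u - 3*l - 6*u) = l^3*u + 2*l^2*u^2 - 3*l^2*u + 2*l^2 - 6*l*u^2 - l*u - 3*l - 6*u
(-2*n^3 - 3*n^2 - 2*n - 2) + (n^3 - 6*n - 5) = -n^3 - 3*n^2 - 8*n - 7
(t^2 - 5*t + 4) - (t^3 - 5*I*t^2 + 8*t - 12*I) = -t^3 + t^2 + 5*I*t^2 - 13*t + 4 + 12*I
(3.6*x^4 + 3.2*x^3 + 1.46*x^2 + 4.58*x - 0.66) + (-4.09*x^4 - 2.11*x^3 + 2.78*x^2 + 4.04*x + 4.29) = -0.49*x^4 + 1.09*x^3 + 4.24*x^2 + 8.62*x + 3.63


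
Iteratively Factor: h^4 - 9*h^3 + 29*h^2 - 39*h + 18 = (h - 2)*(h^3 - 7*h^2 + 15*h - 9) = (h - 3)*(h - 2)*(h^2 - 4*h + 3) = (h - 3)*(h - 2)*(h - 1)*(h - 3)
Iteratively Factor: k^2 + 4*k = (k)*(k + 4)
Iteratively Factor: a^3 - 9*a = (a - 3)*(a^2 + 3*a) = (a - 3)*(a + 3)*(a)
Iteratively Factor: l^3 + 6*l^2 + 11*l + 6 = (l + 1)*(l^2 + 5*l + 6) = (l + 1)*(l + 2)*(l + 3)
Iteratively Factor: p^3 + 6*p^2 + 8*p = (p)*(p^2 + 6*p + 8) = p*(p + 4)*(p + 2)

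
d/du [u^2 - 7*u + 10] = 2*u - 7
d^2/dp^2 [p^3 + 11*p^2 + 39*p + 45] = 6*p + 22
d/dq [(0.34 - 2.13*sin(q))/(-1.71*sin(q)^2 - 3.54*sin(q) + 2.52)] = (-3.6423*sin(q)^2 + 1.1628*sin(q) - 4.164)*cos(q)/(2.9241*sin(q)^4 + 12.1068*sin(q)^3 + 3.9132*sin(q)^2 - 17.8416*sin(q) + 6.3504)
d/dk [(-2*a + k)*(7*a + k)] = 5*a + 2*k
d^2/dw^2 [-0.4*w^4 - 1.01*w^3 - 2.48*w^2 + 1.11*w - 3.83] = -4.8*w^2 - 6.06*w - 4.96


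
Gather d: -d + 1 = 1 - d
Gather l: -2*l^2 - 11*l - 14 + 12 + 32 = -2*l^2 - 11*l + 30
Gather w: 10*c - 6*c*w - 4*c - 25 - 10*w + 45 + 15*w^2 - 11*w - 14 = 6*c + 15*w^2 + w*(-6*c - 21) + 6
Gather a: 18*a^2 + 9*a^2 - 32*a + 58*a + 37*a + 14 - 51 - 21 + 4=27*a^2 + 63*a - 54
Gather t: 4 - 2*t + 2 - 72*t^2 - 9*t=-72*t^2 - 11*t + 6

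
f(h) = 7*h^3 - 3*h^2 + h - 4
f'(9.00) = 1648.00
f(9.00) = 4865.00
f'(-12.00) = 3097.00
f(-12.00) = -12544.00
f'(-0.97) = 26.58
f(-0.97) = -14.18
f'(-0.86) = 21.69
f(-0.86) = -11.53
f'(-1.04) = 29.95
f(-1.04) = -16.16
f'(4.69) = 434.78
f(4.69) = 656.83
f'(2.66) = 133.63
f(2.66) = 109.18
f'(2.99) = 170.80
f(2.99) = 159.29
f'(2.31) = 99.20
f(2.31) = 68.59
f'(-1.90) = 88.21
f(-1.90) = -64.74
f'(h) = 21*h^2 - 6*h + 1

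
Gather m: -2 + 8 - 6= 0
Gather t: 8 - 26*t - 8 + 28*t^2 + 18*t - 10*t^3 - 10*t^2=-10*t^3 + 18*t^2 - 8*t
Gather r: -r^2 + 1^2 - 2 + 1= -r^2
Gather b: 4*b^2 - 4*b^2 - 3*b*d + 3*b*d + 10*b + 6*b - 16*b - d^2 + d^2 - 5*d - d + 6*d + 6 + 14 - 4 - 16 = 0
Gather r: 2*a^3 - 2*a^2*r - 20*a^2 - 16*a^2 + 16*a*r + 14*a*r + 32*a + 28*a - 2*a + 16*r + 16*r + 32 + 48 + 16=2*a^3 - 36*a^2 + 58*a + r*(-2*a^2 + 30*a + 32) + 96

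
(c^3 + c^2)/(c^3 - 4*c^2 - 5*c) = c/(c - 5)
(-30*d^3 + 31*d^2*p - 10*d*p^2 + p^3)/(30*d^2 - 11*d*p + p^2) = (6*d^2 - 5*d*p + p^2)/(-6*d + p)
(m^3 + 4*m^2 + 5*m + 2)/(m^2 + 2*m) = m + 2 + 1/m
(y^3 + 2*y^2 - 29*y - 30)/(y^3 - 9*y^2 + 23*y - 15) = (y^2 + 7*y + 6)/(y^2 - 4*y + 3)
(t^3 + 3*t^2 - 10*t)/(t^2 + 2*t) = (t^2 + 3*t - 10)/(t + 2)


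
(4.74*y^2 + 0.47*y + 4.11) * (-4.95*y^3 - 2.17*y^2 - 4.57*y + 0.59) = -23.463*y^5 - 12.6123*y^4 - 43.0262*y^3 - 8.27*y^2 - 18.5054*y + 2.4249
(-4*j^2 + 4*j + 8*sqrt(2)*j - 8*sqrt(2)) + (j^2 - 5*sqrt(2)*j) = -3*j^2 + 4*j + 3*sqrt(2)*j - 8*sqrt(2)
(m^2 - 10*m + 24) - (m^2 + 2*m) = 24 - 12*m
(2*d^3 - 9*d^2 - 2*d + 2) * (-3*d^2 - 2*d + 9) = -6*d^5 + 23*d^4 + 42*d^3 - 83*d^2 - 22*d + 18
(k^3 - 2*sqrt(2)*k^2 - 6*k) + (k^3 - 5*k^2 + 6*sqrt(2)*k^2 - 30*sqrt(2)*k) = 2*k^3 - 5*k^2 + 4*sqrt(2)*k^2 - 30*sqrt(2)*k - 6*k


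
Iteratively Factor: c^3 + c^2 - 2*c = (c - 1)*(c^2 + 2*c) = (c - 1)*(c + 2)*(c)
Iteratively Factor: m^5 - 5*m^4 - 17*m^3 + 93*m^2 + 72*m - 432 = (m - 4)*(m^4 - m^3 - 21*m^2 + 9*m + 108) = (m - 4)*(m + 3)*(m^3 - 4*m^2 - 9*m + 36) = (m - 4)^2*(m + 3)*(m^2 - 9) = (m - 4)^2*(m - 3)*(m + 3)*(m + 3)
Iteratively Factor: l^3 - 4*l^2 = (l)*(l^2 - 4*l) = l^2*(l - 4)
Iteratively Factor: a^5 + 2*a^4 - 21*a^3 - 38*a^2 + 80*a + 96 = (a + 1)*(a^4 + a^3 - 22*a^2 - 16*a + 96) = (a + 1)*(a + 4)*(a^3 - 3*a^2 - 10*a + 24) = (a - 2)*(a + 1)*(a + 4)*(a^2 - a - 12) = (a - 2)*(a + 1)*(a + 3)*(a + 4)*(a - 4)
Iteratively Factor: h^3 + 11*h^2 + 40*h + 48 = (h + 4)*(h^2 + 7*h + 12) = (h + 3)*(h + 4)*(h + 4)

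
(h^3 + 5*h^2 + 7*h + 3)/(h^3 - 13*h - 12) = (h + 1)/(h - 4)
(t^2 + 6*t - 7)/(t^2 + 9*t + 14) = (t - 1)/(t + 2)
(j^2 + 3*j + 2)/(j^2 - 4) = (j + 1)/(j - 2)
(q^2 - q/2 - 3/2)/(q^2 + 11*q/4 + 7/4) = 2*(2*q - 3)/(4*q + 7)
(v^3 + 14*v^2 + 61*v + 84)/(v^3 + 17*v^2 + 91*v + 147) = (v + 4)/(v + 7)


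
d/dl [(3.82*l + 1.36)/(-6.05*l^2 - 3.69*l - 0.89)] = (23.111*l^2 + 16.456*l + 1.6186)/(36.6025*l^4 + 44.649*l^3 + 24.3851*l^2 + 6.5682*l + 0.7921)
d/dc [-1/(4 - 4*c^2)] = -c/(2*(c^2 - 1)^2)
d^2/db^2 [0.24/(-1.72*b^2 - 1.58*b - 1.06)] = (1.420032*b^2 + 1.304448*b - 0.24*(3.44*b + 1.58)*(6.88*b + 3.16) + 0.875136)/(1.72*b^2 + 1.58*b + 1.06)^3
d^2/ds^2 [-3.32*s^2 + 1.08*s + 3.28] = -6.64000000000000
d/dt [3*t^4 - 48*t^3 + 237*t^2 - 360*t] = 12*t^3 - 144*t^2 + 474*t - 360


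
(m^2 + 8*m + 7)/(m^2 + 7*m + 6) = (m + 7)/(m + 6)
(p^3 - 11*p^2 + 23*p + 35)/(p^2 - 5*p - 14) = (p^2 - 4*p - 5)/(p + 2)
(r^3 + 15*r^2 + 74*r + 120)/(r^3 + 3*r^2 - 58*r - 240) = (r + 4)/(r - 8)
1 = 1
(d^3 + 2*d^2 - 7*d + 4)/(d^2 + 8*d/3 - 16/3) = 3*(d^2 - 2*d + 1)/(3*d - 4)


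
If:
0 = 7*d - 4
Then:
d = 4/7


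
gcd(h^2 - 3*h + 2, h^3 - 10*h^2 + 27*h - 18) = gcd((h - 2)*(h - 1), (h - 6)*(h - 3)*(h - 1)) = h - 1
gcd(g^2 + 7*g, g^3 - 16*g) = g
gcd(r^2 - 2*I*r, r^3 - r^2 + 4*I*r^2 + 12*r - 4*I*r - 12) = r - 2*I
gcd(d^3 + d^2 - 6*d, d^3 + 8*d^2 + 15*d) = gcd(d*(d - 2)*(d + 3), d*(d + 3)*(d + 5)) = d^2 + 3*d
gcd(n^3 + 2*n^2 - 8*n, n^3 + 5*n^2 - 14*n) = n^2 - 2*n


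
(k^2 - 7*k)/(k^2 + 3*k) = (k - 7)/(k + 3)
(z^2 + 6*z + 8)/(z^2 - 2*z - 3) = (z^2 + 6*z + 8)/(z^2 - 2*z - 3)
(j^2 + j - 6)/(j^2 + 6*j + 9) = (j - 2)/(j + 3)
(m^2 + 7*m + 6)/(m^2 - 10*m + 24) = (m^2 + 7*m + 6)/(m^2 - 10*m + 24)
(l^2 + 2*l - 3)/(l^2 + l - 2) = (l + 3)/(l + 2)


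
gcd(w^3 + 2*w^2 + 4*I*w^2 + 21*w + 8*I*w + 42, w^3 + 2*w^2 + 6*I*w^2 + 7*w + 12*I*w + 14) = w^2 + w*(2 + 7*I) + 14*I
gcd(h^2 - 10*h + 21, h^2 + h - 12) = h - 3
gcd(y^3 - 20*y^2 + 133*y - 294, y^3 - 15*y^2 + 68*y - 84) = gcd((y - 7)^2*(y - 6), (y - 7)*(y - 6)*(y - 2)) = y^2 - 13*y + 42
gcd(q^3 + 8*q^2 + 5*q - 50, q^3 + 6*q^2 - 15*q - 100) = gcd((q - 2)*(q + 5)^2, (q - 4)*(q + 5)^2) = q^2 + 10*q + 25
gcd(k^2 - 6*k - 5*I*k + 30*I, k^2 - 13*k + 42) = k - 6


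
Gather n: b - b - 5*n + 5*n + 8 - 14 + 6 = 0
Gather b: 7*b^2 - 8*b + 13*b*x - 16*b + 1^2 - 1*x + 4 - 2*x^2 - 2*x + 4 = 7*b^2 + b*(13*x - 24) - 2*x^2 - 3*x + 9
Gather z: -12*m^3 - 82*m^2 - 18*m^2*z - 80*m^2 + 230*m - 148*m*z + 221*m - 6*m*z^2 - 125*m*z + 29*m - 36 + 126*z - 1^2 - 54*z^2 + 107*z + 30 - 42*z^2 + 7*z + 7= -12*m^3 - 162*m^2 + 480*m + z^2*(-6*m - 96) + z*(-18*m^2 - 273*m + 240)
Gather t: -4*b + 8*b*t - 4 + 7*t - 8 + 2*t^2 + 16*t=-4*b + 2*t^2 + t*(8*b + 23) - 12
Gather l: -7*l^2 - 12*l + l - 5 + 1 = -7*l^2 - 11*l - 4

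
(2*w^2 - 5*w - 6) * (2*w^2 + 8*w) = 4*w^4 + 6*w^3 - 52*w^2 - 48*w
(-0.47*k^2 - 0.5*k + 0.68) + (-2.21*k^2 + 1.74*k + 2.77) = -2.68*k^2 + 1.24*k + 3.45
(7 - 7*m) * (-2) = 14*m - 14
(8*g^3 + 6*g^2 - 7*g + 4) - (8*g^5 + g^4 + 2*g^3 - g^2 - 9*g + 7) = -8*g^5 - g^4 + 6*g^3 + 7*g^2 + 2*g - 3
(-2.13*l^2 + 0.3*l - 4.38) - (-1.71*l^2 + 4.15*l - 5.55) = -0.42*l^2 - 3.85*l + 1.17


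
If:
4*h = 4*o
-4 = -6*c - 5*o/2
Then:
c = 2/3 - 5*o/12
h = o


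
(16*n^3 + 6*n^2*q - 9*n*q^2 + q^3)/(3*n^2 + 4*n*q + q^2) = (16*n^2 - 10*n*q + q^2)/(3*n + q)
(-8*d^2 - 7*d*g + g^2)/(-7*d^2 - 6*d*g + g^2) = (8*d - g)/(7*d - g)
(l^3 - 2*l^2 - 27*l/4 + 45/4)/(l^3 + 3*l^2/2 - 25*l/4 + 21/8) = 2*(2*l^2 - l - 15)/(4*l^2 + 12*l - 7)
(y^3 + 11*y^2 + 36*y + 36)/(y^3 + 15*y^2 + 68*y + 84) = (y + 3)/(y + 7)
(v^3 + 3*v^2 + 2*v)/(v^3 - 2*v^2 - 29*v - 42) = v*(v + 1)/(v^2 - 4*v - 21)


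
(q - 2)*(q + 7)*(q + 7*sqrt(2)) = q^3 + 5*q^2 + 7*sqrt(2)*q^2 - 14*q + 35*sqrt(2)*q - 98*sqrt(2)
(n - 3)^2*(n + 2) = n^3 - 4*n^2 - 3*n + 18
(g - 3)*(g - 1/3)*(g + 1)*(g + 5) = g^4 + 8*g^3/3 - 14*g^2 - 32*g/3 + 5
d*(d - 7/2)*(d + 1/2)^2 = d^4 - 5*d^3/2 - 13*d^2/4 - 7*d/8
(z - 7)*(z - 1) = z^2 - 8*z + 7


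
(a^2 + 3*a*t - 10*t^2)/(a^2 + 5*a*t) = (a - 2*t)/a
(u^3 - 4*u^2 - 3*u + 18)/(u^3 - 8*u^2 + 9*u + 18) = (u^2 - u - 6)/(u^2 - 5*u - 6)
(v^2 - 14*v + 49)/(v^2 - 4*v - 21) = (v - 7)/(v + 3)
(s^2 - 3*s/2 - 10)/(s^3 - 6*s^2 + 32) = (s + 5/2)/(s^2 - 2*s - 8)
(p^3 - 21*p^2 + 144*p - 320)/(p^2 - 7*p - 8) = (p^2 - 13*p + 40)/(p + 1)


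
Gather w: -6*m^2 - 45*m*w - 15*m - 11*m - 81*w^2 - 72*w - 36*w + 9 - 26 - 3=-6*m^2 - 26*m - 81*w^2 + w*(-45*m - 108) - 20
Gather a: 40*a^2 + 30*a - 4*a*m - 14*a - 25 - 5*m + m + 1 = 40*a^2 + a*(16 - 4*m) - 4*m - 24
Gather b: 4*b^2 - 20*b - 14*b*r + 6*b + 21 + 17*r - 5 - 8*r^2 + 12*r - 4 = 4*b^2 + b*(-14*r - 14) - 8*r^2 + 29*r + 12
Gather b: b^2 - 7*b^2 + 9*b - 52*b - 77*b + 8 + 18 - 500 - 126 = -6*b^2 - 120*b - 600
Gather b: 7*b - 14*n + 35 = 7*b - 14*n + 35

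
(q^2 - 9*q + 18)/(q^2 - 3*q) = (q - 6)/q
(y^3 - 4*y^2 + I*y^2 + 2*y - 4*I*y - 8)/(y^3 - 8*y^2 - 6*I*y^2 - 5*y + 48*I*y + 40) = (y^2 + 2*y*(-2 + I) - 8*I)/(y^2 - y*(8 + 5*I) + 40*I)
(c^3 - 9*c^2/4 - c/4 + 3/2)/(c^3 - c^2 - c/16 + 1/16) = 4*(4*c^2 - 5*c - 6)/(16*c^2 - 1)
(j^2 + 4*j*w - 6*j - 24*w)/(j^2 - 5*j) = (j^2 + 4*j*w - 6*j - 24*w)/(j*(j - 5))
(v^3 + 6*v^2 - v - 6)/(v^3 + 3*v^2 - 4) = (v^2 + 7*v + 6)/(v^2 + 4*v + 4)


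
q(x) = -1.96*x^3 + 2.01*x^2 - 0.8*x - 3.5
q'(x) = -5.88*x^2 + 4.02*x - 0.8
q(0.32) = -3.61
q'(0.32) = -0.12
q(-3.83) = 139.16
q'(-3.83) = -102.45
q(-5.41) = 370.00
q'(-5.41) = -194.64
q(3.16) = -47.80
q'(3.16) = -46.81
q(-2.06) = 23.81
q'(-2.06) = -34.03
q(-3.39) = 98.67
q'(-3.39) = -82.00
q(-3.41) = 100.32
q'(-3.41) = -82.88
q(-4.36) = 200.65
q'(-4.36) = -130.10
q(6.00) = -359.30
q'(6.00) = -188.36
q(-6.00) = 497.02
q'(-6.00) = -236.60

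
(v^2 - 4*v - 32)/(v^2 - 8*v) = (v + 4)/v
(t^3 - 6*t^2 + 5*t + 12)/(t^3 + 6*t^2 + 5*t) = (t^2 - 7*t + 12)/(t*(t + 5))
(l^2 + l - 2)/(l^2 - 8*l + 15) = (l^2 + l - 2)/(l^2 - 8*l + 15)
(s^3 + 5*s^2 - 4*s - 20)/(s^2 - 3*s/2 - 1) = 2*(s^2 + 7*s + 10)/(2*s + 1)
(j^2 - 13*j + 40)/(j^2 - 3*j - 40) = (j - 5)/(j + 5)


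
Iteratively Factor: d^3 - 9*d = (d + 3)*(d^2 - 3*d) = (d - 3)*(d + 3)*(d)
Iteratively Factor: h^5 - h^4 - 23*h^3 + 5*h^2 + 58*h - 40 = (h - 5)*(h^4 + 4*h^3 - 3*h^2 - 10*h + 8) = (h - 5)*(h + 2)*(h^3 + 2*h^2 - 7*h + 4) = (h - 5)*(h - 1)*(h + 2)*(h^2 + 3*h - 4) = (h - 5)*(h - 1)*(h + 2)*(h + 4)*(h - 1)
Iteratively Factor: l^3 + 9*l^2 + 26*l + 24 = (l + 3)*(l^2 + 6*l + 8) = (l + 2)*(l + 3)*(l + 4)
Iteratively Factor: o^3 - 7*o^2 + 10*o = (o - 2)*(o^2 - 5*o) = (o - 5)*(o - 2)*(o)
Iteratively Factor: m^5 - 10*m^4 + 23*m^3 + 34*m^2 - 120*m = (m + 2)*(m^4 - 12*m^3 + 47*m^2 - 60*m) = (m - 4)*(m + 2)*(m^3 - 8*m^2 + 15*m) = (m - 5)*(m - 4)*(m + 2)*(m^2 - 3*m) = m*(m - 5)*(m - 4)*(m + 2)*(m - 3)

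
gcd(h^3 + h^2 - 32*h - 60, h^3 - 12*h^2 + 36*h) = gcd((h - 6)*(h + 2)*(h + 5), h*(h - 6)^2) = h - 6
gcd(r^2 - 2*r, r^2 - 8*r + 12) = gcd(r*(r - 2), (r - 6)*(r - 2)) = r - 2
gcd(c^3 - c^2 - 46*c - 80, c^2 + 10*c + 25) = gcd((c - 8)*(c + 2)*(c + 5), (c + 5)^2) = c + 5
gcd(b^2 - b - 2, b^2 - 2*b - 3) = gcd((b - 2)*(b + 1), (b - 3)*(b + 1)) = b + 1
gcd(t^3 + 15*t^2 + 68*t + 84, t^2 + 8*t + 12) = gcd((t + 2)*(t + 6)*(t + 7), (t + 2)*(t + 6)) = t^2 + 8*t + 12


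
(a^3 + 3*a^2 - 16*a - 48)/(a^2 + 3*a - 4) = (a^2 - a - 12)/(a - 1)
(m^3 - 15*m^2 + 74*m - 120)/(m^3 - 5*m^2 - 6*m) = (m^2 - 9*m + 20)/(m*(m + 1))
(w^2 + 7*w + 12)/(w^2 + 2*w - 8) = (w + 3)/(w - 2)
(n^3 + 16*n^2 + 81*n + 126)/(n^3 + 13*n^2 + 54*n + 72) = (n + 7)/(n + 4)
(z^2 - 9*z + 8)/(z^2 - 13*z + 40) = (z - 1)/(z - 5)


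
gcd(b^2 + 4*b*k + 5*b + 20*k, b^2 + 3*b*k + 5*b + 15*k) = b + 5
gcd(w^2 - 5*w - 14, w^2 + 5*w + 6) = w + 2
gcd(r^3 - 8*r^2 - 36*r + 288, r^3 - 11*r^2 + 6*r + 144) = r^2 - 14*r + 48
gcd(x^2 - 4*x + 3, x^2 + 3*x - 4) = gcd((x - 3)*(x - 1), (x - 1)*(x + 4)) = x - 1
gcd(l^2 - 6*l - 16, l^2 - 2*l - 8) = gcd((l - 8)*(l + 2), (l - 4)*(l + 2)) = l + 2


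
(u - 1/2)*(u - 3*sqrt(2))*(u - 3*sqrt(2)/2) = u^3 - 9*sqrt(2)*u^2/2 - u^2/2 + 9*sqrt(2)*u/4 + 9*u - 9/2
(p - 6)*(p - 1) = p^2 - 7*p + 6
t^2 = t^2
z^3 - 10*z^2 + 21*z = z*(z - 7)*(z - 3)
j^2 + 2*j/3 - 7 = (j - 7/3)*(j + 3)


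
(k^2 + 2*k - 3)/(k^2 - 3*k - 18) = (k - 1)/(k - 6)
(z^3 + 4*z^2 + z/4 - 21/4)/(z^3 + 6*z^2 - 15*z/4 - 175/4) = (2*z^2 + z - 3)/(2*z^2 + 5*z - 25)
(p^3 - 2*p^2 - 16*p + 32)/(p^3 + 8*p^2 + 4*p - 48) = (p - 4)/(p + 6)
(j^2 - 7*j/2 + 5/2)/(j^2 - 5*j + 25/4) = 2*(j - 1)/(2*j - 5)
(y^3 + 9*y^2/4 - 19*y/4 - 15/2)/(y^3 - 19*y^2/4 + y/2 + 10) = (y + 3)/(y - 4)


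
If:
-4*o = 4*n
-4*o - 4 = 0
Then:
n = 1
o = -1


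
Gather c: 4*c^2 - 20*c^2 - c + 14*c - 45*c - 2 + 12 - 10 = -16*c^2 - 32*c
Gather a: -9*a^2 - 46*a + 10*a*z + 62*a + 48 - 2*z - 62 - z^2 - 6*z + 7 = -9*a^2 + a*(10*z + 16) - z^2 - 8*z - 7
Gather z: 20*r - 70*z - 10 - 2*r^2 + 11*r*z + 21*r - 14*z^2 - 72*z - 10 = -2*r^2 + 41*r - 14*z^2 + z*(11*r - 142) - 20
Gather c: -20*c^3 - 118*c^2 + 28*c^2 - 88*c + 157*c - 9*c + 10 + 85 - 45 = -20*c^3 - 90*c^2 + 60*c + 50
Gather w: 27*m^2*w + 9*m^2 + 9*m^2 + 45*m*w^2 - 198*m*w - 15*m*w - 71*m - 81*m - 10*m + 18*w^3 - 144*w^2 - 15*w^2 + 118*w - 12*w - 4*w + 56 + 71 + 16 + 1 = 18*m^2 - 162*m + 18*w^3 + w^2*(45*m - 159) + w*(27*m^2 - 213*m + 102) + 144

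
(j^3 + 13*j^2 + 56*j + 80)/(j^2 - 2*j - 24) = (j^2 + 9*j + 20)/(j - 6)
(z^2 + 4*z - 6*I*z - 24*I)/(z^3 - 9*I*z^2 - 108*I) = (z + 4)/(z^2 - 3*I*z + 18)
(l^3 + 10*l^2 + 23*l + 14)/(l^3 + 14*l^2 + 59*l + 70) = (l + 1)/(l + 5)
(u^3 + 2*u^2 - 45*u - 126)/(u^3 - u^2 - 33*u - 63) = (u + 6)/(u + 3)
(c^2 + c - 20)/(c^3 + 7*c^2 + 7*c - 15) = (c - 4)/(c^2 + 2*c - 3)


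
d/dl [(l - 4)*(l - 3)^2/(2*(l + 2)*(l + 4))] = (l^4 + 12*l^3 - 69*l^2 - 88*l + 480)/(2*(l^4 + 12*l^3 + 52*l^2 + 96*l + 64))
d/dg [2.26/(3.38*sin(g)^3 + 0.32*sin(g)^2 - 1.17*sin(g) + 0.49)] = (-22.9164*sin(g)^2 - 1.4464*sin(g) + 2.6442)*cos(g)/(3.38*sin(g)^3 + 0.32*sin(g)^2 - 1.17*sin(g) + 0.49)^2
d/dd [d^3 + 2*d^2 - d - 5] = 3*d^2 + 4*d - 1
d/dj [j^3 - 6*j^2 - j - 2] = 3*j^2 - 12*j - 1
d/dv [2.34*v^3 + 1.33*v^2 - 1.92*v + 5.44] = 7.02*v^2 + 2.66*v - 1.92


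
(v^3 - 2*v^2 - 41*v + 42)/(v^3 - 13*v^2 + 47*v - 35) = (v + 6)/(v - 5)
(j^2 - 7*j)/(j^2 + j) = (j - 7)/(j + 1)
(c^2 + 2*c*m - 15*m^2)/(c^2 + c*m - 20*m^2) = (c - 3*m)/(c - 4*m)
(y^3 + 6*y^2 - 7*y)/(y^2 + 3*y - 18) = y*(y^2 + 6*y - 7)/(y^2 + 3*y - 18)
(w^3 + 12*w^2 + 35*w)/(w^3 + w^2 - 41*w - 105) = w*(w + 7)/(w^2 - 4*w - 21)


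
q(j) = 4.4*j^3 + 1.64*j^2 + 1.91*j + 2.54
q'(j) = 13.2*j^2 + 3.28*j + 1.91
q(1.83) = 38.49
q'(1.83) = 52.12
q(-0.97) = -1.79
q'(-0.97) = 11.15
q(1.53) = 25.06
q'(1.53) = 37.83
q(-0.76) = 0.10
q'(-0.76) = 7.04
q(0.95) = 9.61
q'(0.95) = 16.94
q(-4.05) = -270.59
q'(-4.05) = 205.14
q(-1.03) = -2.50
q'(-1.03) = 12.54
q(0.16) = 2.91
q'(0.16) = 2.77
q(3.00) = 141.83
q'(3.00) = 130.55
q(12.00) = 7864.82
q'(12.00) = 1942.07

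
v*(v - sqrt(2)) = v^2 - sqrt(2)*v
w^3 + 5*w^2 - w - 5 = (w - 1)*(w + 1)*(w + 5)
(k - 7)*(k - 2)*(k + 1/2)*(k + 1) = k^4 - 15*k^3/2 + k^2 + 33*k/2 + 7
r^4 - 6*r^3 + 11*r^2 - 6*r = r*(r - 3)*(r - 2)*(r - 1)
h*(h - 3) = h^2 - 3*h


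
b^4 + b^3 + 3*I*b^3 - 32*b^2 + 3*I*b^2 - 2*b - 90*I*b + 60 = (b - 5)*(b + 6)*(b + I)*(b + 2*I)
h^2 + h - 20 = (h - 4)*(h + 5)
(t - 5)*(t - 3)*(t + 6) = t^3 - 2*t^2 - 33*t + 90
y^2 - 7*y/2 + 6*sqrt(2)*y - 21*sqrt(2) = (y - 7/2)*(y + 6*sqrt(2))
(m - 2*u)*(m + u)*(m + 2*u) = m^3 + m^2*u - 4*m*u^2 - 4*u^3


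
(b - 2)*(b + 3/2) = b^2 - b/2 - 3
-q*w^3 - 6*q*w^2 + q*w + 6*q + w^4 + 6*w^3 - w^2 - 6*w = (-q + w)*(w - 1)*(w + 1)*(w + 6)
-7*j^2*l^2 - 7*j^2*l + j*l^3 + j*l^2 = l*(-7*j + l)*(j*l + j)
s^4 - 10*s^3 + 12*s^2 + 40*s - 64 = (s - 8)*(s - 2)^2*(s + 2)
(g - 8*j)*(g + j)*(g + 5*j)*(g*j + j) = g^4*j - 2*g^3*j^2 + g^3*j - 43*g^2*j^3 - 2*g^2*j^2 - 40*g*j^4 - 43*g*j^3 - 40*j^4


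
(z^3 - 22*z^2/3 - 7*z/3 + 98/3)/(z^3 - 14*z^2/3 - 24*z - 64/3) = (3*z^2 - 28*z + 49)/(3*z^2 - 20*z - 32)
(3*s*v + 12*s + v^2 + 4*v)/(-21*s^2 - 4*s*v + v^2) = (-v - 4)/(7*s - v)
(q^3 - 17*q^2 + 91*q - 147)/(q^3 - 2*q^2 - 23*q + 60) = (q^2 - 14*q + 49)/(q^2 + q - 20)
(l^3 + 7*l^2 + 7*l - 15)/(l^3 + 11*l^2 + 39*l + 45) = (l - 1)/(l + 3)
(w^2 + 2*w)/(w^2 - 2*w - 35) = w*(w + 2)/(w^2 - 2*w - 35)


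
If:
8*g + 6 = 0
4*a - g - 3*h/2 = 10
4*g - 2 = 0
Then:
No Solution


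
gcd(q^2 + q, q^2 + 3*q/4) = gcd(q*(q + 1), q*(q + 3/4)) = q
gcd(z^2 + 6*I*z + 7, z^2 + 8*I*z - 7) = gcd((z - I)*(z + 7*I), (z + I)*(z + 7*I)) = z + 7*I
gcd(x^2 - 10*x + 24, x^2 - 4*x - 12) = x - 6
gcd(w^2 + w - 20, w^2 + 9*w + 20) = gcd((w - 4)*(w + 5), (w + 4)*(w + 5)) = w + 5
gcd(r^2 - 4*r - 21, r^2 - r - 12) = r + 3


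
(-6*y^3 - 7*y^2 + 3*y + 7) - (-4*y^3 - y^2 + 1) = -2*y^3 - 6*y^2 + 3*y + 6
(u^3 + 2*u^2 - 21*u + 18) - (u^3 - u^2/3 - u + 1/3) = 7*u^2/3 - 20*u + 53/3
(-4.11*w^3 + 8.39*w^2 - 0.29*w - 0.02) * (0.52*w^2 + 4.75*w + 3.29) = -2.1372*w^5 - 15.1597*w^4 + 26.1798*w^3 + 26.2152*w^2 - 1.0491*w - 0.0658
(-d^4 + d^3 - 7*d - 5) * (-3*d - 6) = 3*d^5 + 3*d^4 - 6*d^3 + 21*d^2 + 57*d + 30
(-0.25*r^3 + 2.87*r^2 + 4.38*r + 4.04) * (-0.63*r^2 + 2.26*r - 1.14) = 0.1575*r^5 - 2.3731*r^4 + 4.0118*r^3 + 4.0818*r^2 + 4.1372*r - 4.6056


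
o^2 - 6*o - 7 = (o - 7)*(o + 1)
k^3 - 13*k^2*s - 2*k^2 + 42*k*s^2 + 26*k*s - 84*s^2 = (k - 2)*(k - 7*s)*(k - 6*s)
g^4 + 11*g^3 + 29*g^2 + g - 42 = (g - 1)*(g + 2)*(g + 3)*(g + 7)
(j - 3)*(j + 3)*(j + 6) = j^3 + 6*j^2 - 9*j - 54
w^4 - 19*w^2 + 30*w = w*(w - 3)*(w - 2)*(w + 5)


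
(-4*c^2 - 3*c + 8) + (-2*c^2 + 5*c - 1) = -6*c^2 + 2*c + 7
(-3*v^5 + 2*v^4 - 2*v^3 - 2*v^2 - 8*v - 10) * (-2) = 6*v^5 - 4*v^4 + 4*v^3 + 4*v^2 + 16*v + 20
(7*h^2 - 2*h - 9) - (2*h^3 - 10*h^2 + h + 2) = -2*h^3 + 17*h^2 - 3*h - 11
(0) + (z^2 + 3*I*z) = z^2 + 3*I*z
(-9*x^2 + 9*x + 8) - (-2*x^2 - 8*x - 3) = -7*x^2 + 17*x + 11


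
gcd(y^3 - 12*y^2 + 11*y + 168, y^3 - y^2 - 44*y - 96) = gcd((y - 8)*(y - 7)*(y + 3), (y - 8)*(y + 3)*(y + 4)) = y^2 - 5*y - 24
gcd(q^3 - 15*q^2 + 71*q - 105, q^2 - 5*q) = q - 5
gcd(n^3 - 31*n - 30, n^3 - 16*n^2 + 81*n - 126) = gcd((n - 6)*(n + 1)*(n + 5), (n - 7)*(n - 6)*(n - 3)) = n - 6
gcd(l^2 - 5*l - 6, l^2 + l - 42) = l - 6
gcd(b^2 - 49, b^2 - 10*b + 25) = 1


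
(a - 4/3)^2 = a^2 - 8*a/3 + 16/9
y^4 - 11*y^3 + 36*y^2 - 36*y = y*(y - 6)*(y - 3)*(y - 2)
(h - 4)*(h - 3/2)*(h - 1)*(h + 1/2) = h^4 - 6*h^3 + 33*h^2/4 - h/4 - 3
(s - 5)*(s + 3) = s^2 - 2*s - 15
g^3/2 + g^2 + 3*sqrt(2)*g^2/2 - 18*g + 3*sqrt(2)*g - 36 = (g/2 + 1)*(g - 3*sqrt(2))*(g + 6*sqrt(2))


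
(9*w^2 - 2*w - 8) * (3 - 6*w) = -54*w^3 + 39*w^2 + 42*w - 24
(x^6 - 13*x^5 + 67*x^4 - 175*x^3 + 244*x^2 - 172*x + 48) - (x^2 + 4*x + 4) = x^6 - 13*x^5 + 67*x^4 - 175*x^3 + 243*x^2 - 176*x + 44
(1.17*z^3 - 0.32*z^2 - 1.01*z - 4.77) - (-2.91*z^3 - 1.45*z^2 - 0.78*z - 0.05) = 4.08*z^3 + 1.13*z^2 - 0.23*z - 4.72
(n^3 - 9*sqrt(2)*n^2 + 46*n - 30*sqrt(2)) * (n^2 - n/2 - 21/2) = n^5 - 9*sqrt(2)*n^4 - n^4/2 + 9*sqrt(2)*n^3/2 + 71*n^3/2 - 23*n^2 + 129*sqrt(2)*n^2/2 - 483*n + 15*sqrt(2)*n + 315*sqrt(2)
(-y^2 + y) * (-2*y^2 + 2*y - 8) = 2*y^4 - 4*y^3 + 10*y^2 - 8*y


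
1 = 1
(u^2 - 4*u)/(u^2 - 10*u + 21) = u*(u - 4)/(u^2 - 10*u + 21)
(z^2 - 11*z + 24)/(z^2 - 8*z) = (z - 3)/z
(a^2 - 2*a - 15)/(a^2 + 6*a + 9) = (a - 5)/(a + 3)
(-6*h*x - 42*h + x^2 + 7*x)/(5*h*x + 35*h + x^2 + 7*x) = (-6*h + x)/(5*h + x)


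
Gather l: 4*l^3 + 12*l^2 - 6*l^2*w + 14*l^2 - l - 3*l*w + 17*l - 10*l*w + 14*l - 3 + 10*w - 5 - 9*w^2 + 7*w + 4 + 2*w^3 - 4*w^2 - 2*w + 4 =4*l^3 + l^2*(26 - 6*w) + l*(30 - 13*w) + 2*w^3 - 13*w^2 + 15*w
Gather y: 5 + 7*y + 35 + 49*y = 56*y + 40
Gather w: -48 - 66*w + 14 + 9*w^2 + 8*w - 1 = 9*w^2 - 58*w - 35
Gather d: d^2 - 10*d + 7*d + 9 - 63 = d^2 - 3*d - 54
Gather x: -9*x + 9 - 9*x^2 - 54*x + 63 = -9*x^2 - 63*x + 72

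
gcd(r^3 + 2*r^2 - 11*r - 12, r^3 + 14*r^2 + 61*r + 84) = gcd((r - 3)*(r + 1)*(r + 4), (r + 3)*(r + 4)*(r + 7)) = r + 4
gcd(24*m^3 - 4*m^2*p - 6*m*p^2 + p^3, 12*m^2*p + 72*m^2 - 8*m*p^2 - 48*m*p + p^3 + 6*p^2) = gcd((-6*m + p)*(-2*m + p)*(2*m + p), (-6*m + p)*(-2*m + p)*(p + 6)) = 12*m^2 - 8*m*p + p^2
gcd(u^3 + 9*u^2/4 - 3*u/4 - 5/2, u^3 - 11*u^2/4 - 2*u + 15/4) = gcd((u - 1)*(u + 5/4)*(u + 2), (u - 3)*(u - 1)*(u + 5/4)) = u^2 + u/4 - 5/4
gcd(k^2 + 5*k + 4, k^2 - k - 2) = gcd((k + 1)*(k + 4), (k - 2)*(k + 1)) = k + 1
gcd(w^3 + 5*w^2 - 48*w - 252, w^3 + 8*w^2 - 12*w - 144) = w^2 + 12*w + 36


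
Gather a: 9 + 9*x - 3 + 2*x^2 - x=2*x^2 + 8*x + 6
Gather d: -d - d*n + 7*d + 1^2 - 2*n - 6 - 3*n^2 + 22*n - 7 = d*(6 - n) - 3*n^2 + 20*n - 12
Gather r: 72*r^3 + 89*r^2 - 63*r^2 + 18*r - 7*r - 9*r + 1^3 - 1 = 72*r^3 + 26*r^2 + 2*r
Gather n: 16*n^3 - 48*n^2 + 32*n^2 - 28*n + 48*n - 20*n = 16*n^3 - 16*n^2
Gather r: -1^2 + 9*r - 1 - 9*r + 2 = 0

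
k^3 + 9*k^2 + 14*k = k*(k + 2)*(k + 7)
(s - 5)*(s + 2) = s^2 - 3*s - 10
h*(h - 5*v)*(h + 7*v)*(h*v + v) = h^4*v + 2*h^3*v^2 + h^3*v - 35*h^2*v^3 + 2*h^2*v^2 - 35*h*v^3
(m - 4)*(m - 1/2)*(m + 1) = m^3 - 7*m^2/2 - 5*m/2 + 2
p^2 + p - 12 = (p - 3)*(p + 4)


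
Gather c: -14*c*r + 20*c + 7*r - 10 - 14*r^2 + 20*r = c*(20 - 14*r) - 14*r^2 + 27*r - 10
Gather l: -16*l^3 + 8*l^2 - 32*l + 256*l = -16*l^3 + 8*l^2 + 224*l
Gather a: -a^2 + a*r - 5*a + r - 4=-a^2 + a*(r - 5) + r - 4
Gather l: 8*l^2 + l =8*l^2 + l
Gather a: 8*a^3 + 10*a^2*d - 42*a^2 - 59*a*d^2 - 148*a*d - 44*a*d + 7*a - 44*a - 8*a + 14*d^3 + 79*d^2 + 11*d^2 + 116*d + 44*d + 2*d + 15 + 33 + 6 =8*a^3 + a^2*(10*d - 42) + a*(-59*d^2 - 192*d - 45) + 14*d^3 + 90*d^2 + 162*d + 54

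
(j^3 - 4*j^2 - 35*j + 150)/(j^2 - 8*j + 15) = (j^2 + j - 30)/(j - 3)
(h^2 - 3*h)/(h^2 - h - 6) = h/(h + 2)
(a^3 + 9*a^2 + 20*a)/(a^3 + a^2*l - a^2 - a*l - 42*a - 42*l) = a*(a^2 + 9*a + 20)/(a^3 + a^2*l - a^2 - a*l - 42*a - 42*l)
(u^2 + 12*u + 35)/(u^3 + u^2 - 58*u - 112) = (u + 5)/(u^2 - 6*u - 16)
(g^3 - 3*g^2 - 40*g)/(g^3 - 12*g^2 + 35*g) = (g^2 - 3*g - 40)/(g^2 - 12*g + 35)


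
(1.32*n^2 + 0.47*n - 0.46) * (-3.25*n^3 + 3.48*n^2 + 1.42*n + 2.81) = -4.29*n^5 + 3.0661*n^4 + 5.005*n^3 + 2.7758*n^2 + 0.6675*n - 1.2926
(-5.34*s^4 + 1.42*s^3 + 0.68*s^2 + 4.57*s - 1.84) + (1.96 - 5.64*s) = -5.34*s^4 + 1.42*s^3 + 0.68*s^2 - 1.07*s + 0.12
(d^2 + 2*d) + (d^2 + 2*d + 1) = 2*d^2 + 4*d + 1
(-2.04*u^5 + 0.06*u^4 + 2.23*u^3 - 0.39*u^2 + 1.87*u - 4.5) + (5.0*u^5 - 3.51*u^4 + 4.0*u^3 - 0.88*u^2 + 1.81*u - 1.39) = 2.96*u^5 - 3.45*u^4 + 6.23*u^3 - 1.27*u^2 + 3.68*u - 5.89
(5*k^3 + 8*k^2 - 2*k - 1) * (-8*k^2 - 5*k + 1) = -40*k^5 - 89*k^4 - 19*k^3 + 26*k^2 + 3*k - 1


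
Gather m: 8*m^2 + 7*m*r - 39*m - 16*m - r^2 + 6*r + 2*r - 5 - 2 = 8*m^2 + m*(7*r - 55) - r^2 + 8*r - 7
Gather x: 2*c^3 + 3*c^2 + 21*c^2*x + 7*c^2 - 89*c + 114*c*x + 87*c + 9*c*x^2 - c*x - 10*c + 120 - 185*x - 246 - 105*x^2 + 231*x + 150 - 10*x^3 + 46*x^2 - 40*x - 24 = 2*c^3 + 10*c^2 - 12*c - 10*x^3 + x^2*(9*c - 59) + x*(21*c^2 + 113*c + 6)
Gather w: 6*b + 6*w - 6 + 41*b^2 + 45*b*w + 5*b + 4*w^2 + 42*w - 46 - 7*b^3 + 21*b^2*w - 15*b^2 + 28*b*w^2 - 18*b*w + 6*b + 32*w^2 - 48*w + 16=-7*b^3 + 26*b^2 + 17*b + w^2*(28*b + 36) + w*(21*b^2 + 27*b) - 36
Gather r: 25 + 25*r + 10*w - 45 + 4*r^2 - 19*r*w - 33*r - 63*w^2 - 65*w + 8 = 4*r^2 + r*(-19*w - 8) - 63*w^2 - 55*w - 12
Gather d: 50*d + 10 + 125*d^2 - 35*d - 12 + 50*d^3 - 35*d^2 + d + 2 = 50*d^3 + 90*d^2 + 16*d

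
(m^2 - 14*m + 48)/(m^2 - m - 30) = (m - 8)/(m + 5)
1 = 1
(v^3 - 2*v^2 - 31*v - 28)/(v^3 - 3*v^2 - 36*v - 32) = (v - 7)/(v - 8)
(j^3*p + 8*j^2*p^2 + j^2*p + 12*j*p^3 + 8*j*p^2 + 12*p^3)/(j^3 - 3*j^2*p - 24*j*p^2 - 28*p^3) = p*(-j^2 - 6*j*p - j - 6*p)/(-j^2 + 5*j*p + 14*p^2)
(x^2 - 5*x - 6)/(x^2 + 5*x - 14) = (x^2 - 5*x - 6)/(x^2 + 5*x - 14)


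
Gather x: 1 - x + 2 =3 - x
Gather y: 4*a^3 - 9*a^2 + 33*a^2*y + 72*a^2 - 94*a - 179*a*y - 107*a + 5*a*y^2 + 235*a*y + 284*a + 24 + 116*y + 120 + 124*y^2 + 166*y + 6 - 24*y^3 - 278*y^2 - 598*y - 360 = 4*a^3 + 63*a^2 + 83*a - 24*y^3 + y^2*(5*a - 154) + y*(33*a^2 + 56*a - 316) - 210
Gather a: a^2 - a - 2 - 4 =a^2 - a - 6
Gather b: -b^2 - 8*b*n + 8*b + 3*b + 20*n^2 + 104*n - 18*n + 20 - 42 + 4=-b^2 + b*(11 - 8*n) + 20*n^2 + 86*n - 18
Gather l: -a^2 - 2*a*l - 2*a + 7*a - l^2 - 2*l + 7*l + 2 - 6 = -a^2 + 5*a - l^2 + l*(5 - 2*a) - 4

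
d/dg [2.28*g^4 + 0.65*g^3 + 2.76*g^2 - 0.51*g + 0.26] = 9.12*g^3 + 1.95*g^2 + 5.52*g - 0.51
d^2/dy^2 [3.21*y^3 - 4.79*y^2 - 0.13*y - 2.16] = 19.26*y - 9.58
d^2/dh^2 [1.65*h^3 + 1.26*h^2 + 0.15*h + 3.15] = 9.9*h + 2.52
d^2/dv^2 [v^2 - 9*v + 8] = 2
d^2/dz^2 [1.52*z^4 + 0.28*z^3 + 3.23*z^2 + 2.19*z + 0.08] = 18.24*z^2 + 1.68*z + 6.46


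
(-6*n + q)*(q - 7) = -6*n*q + 42*n + q^2 - 7*q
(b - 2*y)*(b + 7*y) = b^2 + 5*b*y - 14*y^2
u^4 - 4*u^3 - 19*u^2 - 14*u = u*(u - 7)*(u + 1)*(u + 2)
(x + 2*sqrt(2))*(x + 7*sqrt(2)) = x^2 + 9*sqrt(2)*x + 28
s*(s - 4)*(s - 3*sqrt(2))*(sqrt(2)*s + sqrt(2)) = sqrt(2)*s^4 - 6*s^3 - 3*sqrt(2)*s^3 - 4*sqrt(2)*s^2 + 18*s^2 + 24*s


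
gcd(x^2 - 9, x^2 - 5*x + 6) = x - 3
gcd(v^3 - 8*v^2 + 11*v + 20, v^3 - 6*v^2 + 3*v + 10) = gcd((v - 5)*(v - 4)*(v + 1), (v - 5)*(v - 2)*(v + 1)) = v^2 - 4*v - 5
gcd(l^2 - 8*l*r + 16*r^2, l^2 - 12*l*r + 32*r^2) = -l + 4*r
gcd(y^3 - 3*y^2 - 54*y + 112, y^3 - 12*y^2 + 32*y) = y - 8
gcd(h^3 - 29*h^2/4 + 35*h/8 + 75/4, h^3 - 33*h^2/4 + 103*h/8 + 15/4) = h^2 - 17*h/2 + 15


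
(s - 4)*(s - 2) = s^2 - 6*s + 8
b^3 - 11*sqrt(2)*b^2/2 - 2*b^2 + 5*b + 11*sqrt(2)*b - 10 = (b - 2)*(b - 5*sqrt(2))*(b - sqrt(2)/2)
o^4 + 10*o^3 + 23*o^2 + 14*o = o*(o + 1)*(o + 2)*(o + 7)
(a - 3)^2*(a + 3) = a^3 - 3*a^2 - 9*a + 27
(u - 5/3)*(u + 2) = u^2 + u/3 - 10/3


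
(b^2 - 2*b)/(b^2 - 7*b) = (b - 2)/(b - 7)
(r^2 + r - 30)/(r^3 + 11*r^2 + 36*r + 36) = (r - 5)/(r^2 + 5*r + 6)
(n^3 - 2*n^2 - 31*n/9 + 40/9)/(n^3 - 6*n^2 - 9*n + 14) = (n^2 - n - 40/9)/(n^2 - 5*n - 14)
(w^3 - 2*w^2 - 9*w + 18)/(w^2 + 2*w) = (w^3 - 2*w^2 - 9*w + 18)/(w*(w + 2))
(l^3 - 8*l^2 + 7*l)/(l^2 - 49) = l*(l - 1)/(l + 7)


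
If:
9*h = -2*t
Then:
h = -2*t/9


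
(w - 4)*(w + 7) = w^2 + 3*w - 28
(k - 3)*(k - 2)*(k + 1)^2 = k^4 - 3*k^3 - 3*k^2 + 7*k + 6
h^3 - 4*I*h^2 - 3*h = h*(h - 3*I)*(h - I)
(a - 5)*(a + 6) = a^2 + a - 30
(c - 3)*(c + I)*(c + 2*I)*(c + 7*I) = c^4 - 3*c^3 + 10*I*c^3 - 23*c^2 - 30*I*c^2 + 69*c - 14*I*c + 42*I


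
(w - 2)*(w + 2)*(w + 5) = w^3 + 5*w^2 - 4*w - 20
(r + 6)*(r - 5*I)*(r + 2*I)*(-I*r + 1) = -I*r^4 - 2*r^3 - 6*I*r^3 - 12*r^2 - 13*I*r^2 + 10*r - 78*I*r + 60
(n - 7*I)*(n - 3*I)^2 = n^3 - 13*I*n^2 - 51*n + 63*I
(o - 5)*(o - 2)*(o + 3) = o^3 - 4*o^2 - 11*o + 30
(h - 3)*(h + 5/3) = h^2 - 4*h/3 - 5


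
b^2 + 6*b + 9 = (b + 3)^2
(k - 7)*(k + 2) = k^2 - 5*k - 14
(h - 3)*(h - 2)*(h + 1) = h^3 - 4*h^2 + h + 6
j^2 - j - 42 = (j - 7)*(j + 6)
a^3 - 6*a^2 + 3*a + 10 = (a - 5)*(a - 2)*(a + 1)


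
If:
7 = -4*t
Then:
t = -7/4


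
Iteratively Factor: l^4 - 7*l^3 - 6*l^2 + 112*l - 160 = (l - 5)*(l^3 - 2*l^2 - 16*l + 32) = (l - 5)*(l + 4)*(l^2 - 6*l + 8) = (l - 5)*(l - 4)*(l + 4)*(l - 2)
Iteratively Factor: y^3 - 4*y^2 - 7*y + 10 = (y - 5)*(y^2 + y - 2) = (y - 5)*(y - 1)*(y + 2)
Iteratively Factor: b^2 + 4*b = (b + 4)*(b)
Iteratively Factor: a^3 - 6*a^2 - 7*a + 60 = (a + 3)*(a^2 - 9*a + 20) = (a - 5)*(a + 3)*(a - 4)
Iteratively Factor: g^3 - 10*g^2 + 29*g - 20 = (g - 5)*(g^2 - 5*g + 4) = (g - 5)*(g - 4)*(g - 1)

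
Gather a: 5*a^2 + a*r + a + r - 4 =5*a^2 + a*(r + 1) + r - 4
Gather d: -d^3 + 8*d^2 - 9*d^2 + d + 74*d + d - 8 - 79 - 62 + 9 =-d^3 - d^2 + 76*d - 140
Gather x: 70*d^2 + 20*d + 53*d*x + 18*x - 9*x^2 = 70*d^2 + 20*d - 9*x^2 + x*(53*d + 18)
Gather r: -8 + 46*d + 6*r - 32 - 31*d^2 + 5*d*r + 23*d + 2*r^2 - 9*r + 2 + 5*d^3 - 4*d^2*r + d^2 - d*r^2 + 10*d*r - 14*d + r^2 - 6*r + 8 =5*d^3 - 30*d^2 + 55*d + r^2*(3 - d) + r*(-4*d^2 + 15*d - 9) - 30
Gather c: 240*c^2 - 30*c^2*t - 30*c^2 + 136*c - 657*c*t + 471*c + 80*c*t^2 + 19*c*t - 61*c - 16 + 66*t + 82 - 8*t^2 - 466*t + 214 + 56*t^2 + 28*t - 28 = c^2*(210 - 30*t) + c*(80*t^2 - 638*t + 546) + 48*t^2 - 372*t + 252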